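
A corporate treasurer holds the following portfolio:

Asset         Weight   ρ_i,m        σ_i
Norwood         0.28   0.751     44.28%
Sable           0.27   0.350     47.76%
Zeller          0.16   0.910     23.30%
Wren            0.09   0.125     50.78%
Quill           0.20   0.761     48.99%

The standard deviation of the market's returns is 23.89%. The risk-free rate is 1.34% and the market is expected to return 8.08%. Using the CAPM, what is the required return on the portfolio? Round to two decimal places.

8.46%

β_Norwood = 0.751 × 44.28% / 23.89% = 1.3920
β_Sable = 0.350 × 47.76% / 23.89% = 0.6997
β_Zeller = 0.910 × 23.30% / 23.89% = 0.8875
β_Wren = 0.125 × 50.78% / 23.89% = 0.2657
β_Quill = 0.761 × 48.99% / 23.89% = 1.5605
β_P = Σ w_i β_i = 0.28×1.3920 + 0.27×0.6997 + 0.16×0.8875 + 0.09×0.2657 + 0.20×1.5605 = 1.0567
MRP = 8.08% − 1.34% = 6.74%
E(R_P) = R_f + β_P × MRP = 1.34% + 1.0567 × 6.74% = 8.46%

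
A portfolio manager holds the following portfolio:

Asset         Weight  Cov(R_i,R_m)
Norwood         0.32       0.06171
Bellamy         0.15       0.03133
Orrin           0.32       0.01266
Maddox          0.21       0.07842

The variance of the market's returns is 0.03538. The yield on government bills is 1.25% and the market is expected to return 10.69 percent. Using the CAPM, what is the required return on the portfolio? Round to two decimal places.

13.25%

β_Norwood = 0.06171 / 0.03538 = 1.7442
β_Bellamy = 0.03133 / 0.03538 = 0.8855
β_Orrin = 0.01266 / 0.03538 = 0.3578
β_Maddox = 0.07842 / 0.03538 = 2.2165
β_P = Σ w_i β_i = 0.32×1.7442 + 0.15×0.8855 + 0.32×0.3578 + 0.21×2.2165 = 1.2709
MRP = 10.69% − 1.25% = 9.44%
E(R_P) = R_f + β_P × MRP = 1.25% + 1.2709 × 9.44% = 13.25%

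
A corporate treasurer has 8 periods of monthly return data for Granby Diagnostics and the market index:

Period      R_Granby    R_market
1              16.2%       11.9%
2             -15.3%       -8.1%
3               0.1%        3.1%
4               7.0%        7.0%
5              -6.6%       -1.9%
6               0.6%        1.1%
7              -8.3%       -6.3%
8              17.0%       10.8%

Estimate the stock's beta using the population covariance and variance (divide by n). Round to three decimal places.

1.524

Mean R_i = (16.2 − 15.3 + 0.1 + 7.0 − 6.6 + 0.6 − 8.3 + 17.0) / 8 = 1.3375%
Mean R_m = (11.9 − 8.1 + 3.1 + 7.0 − 1.9 + 1.1 − 6.3 + 10.8) / 8 = 2.2000%
Σ(R_i − R̄_i)(R_m − R̄_m) = 591.5700  ⇒  Cov = 591.5700 / 8 = 73.9463
Σ(R_m − R̄_m)² = 388.2600  ⇒  Var(R_m) = 388.2600 / 8 = 48.5325
β = Cov / Var(R_m) = 73.9463 / 48.5325 = 1.5236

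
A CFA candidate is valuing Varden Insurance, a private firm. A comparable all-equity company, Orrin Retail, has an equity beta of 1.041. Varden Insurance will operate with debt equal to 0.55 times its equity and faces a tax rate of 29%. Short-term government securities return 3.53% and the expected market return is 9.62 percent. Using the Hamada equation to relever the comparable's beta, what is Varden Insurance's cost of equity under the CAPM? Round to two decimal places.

12.35%

β_L = β_U × [1 + (1 − t)(D/E)] = 1.041 × [1 + (1 − 0.29) × 0.55]
    = 1.041 × [1 + 0.71 × 0.55] = 1.041 × 1.3905 = 1.4475
MRP = 9.62% − 3.53% = 6.09%
E(R) = R_f + β_L × MRP = 3.53% + 1.4475 × 6.09% = 12.35%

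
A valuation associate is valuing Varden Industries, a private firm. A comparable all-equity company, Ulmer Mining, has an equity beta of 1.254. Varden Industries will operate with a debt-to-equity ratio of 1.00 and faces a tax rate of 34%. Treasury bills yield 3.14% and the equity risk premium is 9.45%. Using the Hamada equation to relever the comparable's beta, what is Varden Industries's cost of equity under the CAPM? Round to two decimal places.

22.81%

β_L = β_U × [1 + (1 − t)(D/E)] = 1.254 × [1 + (1 − 0.34) × 1.00]
    = 1.254 × [1 + 0.66 × 1.00] = 1.254 × 1.6600 = 2.0816
E(R) = R_f + β_L × MRP = 3.14% + 2.0816 × 9.45% = 22.81%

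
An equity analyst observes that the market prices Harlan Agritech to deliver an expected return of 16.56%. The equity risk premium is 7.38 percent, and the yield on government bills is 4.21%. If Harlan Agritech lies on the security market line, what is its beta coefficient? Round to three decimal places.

β = (E(R) − R_f) / MRP = (16.56% − 4.21%) / 7.38% = 12.35% / 7.38% = 1.673

1.673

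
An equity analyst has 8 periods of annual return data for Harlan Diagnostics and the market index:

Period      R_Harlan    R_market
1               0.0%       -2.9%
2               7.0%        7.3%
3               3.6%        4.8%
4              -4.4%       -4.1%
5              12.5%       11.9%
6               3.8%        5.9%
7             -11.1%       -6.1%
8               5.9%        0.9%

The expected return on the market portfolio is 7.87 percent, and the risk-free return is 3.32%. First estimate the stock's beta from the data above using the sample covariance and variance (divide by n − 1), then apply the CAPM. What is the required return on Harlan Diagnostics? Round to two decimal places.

8.12%

Mean R_i = (0.0 + 7.0 + 3.6 − 4.4 + 12.5 + 3.8 − 11.1 + 5.9) / 8 = 2.1625%
Mean R_m = (-2.9 + 7.3 + 4.8 − 4.1 + 11.9 + 5.9 − 6.1 + 0.9) / 8 = 2.2125%
Σ(R_i − R̄_i)(R_m − R̄_m) = 292.3338  ⇒  Cov = 292.3338 / 7 = 41.7620
Σ(R_m − R̄_m)² = 276.8288  ⇒  Var(R_m) = 276.8288 / 7 = 39.5470
β = Cov / Var(R_m) = 41.7620 / 39.5470 = 1.0560
MRP = 7.87% − 3.32% = 4.55%
E(R) = R_f + β × MRP = 3.32% + 1.0560 × 4.55% = 8.12%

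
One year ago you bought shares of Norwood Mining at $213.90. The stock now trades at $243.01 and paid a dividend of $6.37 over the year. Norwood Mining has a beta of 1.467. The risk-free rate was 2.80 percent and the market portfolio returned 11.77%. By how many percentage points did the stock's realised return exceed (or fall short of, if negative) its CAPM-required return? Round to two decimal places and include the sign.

+0.63%

Realised HPR = (P1 + D1 − P0) / P0 = (243.01 + 6.37 − 213.90) / 213.90 = 35.48 / 213.90 = 16.5872%
MRP = 11.77% − 2.80% = 8.97%
CAPM required = R_f + β·MRP = 2.80% + 1.467 × 8.97% = 15.95899%
α = realised − required = 16.5872% − 15.95899% = +0.63%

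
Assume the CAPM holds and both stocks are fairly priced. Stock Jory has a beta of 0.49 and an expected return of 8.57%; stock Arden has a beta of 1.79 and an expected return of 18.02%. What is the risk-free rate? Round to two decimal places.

Both satisfy E(R) = R_f + β·MRP, so the slope of the SML is
MRP = (18.02% − 8.57%) / (1.79 − 0.49) = 9.45% / 1.30 = 7.2692%
R_f = E(R_Jory) − β_Jory·MRP = 8.57% − 0.49 × 7.2692% = 5.0081%

5.01%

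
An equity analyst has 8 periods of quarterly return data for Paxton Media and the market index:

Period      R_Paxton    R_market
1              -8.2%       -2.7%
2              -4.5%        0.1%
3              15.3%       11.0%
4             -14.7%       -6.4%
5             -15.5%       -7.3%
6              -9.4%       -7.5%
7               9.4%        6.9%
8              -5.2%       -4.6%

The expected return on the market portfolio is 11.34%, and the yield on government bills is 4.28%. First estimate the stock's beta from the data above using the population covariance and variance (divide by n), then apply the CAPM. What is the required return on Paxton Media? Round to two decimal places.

15.14%

Mean R_i = (-8.2 − 4.5 + 15.3 − 14.7 − 15.5 − 9.4 + 9.4 − 5.2) / 8 = -4.1000%
Mean R_m = (-2.7 + 0.1 + 11.0 − 6.4 − 7.3 − 7.5 + 6.9 − 4.6) / 8 = -1.3125%
Σ(R_i − R̄_i)(R_m − R̄_m) = 513.4500  ⇒  Cov = 513.4500 / 8 = 64.1813
Σ(R_m − R̄_m)² = 333.7888  ⇒  Var(R_m) = 333.7888 / 8 = 41.7236
β = Cov / Var(R_m) = 64.1813 / 41.7236 = 1.5382
MRP = 11.34% − 4.28% = 7.06%
E(R) = R_f + β × MRP = 4.28% + 1.5382 × 7.06% = 15.14%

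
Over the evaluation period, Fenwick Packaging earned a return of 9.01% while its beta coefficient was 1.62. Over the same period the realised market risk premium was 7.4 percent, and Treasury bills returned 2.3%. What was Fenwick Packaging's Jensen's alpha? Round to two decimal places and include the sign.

CAPM benchmark = R_f + β(R_m − R_f) = 2.3% + 1.62 × 7.4% = 14.2880%
α = actual − benchmark = 9.01% − 14.2880% = -5.28%

-5.28%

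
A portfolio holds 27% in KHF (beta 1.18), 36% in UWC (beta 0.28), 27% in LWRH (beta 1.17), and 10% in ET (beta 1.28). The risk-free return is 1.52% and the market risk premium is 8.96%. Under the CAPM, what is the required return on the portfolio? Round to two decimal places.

β_P = Σ w_i β_i = 0.27×1.18 + 0.36×0.28 + 0.27×1.17 + 0.10×1.28 = 0.8633
E(R_P) = R_f + β_P × MRP = 1.52% + 0.8633 × 8.96% = 9.26%

9.26%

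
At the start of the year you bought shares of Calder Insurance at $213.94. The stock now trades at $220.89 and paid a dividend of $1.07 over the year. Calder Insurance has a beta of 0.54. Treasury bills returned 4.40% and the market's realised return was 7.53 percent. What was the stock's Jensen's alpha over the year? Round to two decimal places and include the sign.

-2.34%

Realised HPR = (P1 + D1 − P0) / P0 = (220.89 + 1.07 − 213.94) / 213.94 = 8.02 / 213.94 = 3.7487%
MRP = 7.53% − 4.40% = 3.13%
CAPM required = R_f + β·MRP = 4.40% + 0.54 × 3.13% = 6.0902%
α = realised − required = 3.7487% − 6.0902% = -2.34%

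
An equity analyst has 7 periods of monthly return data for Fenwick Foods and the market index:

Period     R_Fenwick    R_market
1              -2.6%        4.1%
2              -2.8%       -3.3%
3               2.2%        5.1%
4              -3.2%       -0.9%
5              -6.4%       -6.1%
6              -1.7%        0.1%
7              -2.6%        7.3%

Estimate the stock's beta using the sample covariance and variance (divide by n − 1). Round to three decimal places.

Mean R_i = (-2.6 − 2.8 + 2.2 − 3.2 − 6.4 − 1.7 − 2.6) / 7 = -2.4429%
Mean R_m = (4.1 − 3.3 + 5.1 − 0.9 − 6.1 + 0.1 + 7.3) / 7 = 0.9000%
Σ(R_i − R̄_i)(R_m − R̄_m) = 47.9600  ⇒  Cov = 47.9600 / 6 = 7.9933
Σ(R_m − R̄_m)² = 139.3600  ⇒  Var(R_m) = 139.3600 / 6 = 23.2267
β = Cov / Var(R_m) = 7.9933 / 23.2267 = 0.3441

0.344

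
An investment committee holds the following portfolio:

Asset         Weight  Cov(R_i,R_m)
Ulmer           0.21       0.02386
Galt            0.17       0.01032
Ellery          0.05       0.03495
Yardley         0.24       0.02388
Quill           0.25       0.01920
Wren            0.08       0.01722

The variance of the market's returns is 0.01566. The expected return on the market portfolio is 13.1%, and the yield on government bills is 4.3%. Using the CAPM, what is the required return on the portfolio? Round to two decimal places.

15.78%

β_Ulmer = 0.02386 / 0.01566 = 1.5236
β_Galt = 0.01032 / 0.01566 = 0.6590
β_Ellery = 0.03495 / 0.01566 = 2.2318
β_Yardley = 0.02388 / 0.01566 = 1.5249
β_Quill = 0.01920 / 0.01566 = 1.2261
β_Wren = 0.01722 / 0.01566 = 1.0996
β_P = Σ w_i β_i = 0.21×1.5236 + 0.17×0.6590 + 0.05×2.2318 + 0.24×1.5249 + 0.25×1.2261 + 0.08×1.0996 = 1.3040
MRP = 13.1% − 4.3% = 8.80%
E(R_P) = R_f + β_P × MRP = 4.3% + 1.3040 × 8.8% = 15.78%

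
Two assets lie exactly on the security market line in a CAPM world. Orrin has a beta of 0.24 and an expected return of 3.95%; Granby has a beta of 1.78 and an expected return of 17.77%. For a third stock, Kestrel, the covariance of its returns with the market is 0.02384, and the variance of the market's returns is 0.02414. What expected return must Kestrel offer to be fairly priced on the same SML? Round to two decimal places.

MRP = (17.77% − 3.95%) / (1.78 − 0.24) = 8.9740%
R_f = 3.95% − 0.24 × 8.9740% = 1.7962%
β_Kestrel = Cov / Var(R_m) = 0.02384 / 0.02414 = 0.9876
E(R_Kestrel) = R_f + β × MRP = 1.7962% + 0.9876 × 8.9740% = 10.66%

10.66%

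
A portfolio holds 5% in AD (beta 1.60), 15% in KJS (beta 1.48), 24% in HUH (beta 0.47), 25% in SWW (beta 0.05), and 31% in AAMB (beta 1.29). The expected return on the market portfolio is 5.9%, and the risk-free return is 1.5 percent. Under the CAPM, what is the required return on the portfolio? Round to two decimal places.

5.14%

β_P = Σ w_i β_i = 0.05×1.60 + 0.15×1.48 + 0.24×0.47 + 0.25×0.05 + 0.31×1.29 = 0.8272
MRP = 5.9% − 1.5% = 4.40%
E(R_P) = R_f + β_P × MRP = 1.5% + 0.8272 × 4.4% = 5.14%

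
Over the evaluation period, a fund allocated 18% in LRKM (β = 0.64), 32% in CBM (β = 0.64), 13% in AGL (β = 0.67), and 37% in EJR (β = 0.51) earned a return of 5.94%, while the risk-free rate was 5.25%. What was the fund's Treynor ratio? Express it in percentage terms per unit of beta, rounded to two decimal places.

1.16%

β_P = 0.18×0.64 + 0.32×0.64 + 0.13×0.67 + 0.37×0.51 = 0.5958
Treynor = (R_P − R_f) / β_P = (5.94% − 5.25%) / 0.5958 = 0.69% / 0.5958 = 1.16%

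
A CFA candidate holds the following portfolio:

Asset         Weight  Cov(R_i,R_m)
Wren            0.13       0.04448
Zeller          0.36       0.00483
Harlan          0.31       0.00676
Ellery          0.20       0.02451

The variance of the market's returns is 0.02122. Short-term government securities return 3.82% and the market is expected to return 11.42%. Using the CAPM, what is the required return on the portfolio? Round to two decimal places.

β_Wren = 0.04448 / 0.02122 = 2.0961
β_Zeller = 0.00483 / 0.02122 = 0.2276
β_Harlan = 0.00676 / 0.02122 = 0.3186
β_Ellery = 0.02451 / 0.02122 = 1.1550
β_P = Σ w_i β_i = 0.13×2.0961 + 0.36×0.2276 + 0.31×0.3186 + 0.20×1.1550 = 0.6842
MRP = 11.42% − 3.82% = 7.60%
E(R_P) = R_f + β_P × MRP = 3.82% + 0.6842 × 7.60% = 9.02%

9.02%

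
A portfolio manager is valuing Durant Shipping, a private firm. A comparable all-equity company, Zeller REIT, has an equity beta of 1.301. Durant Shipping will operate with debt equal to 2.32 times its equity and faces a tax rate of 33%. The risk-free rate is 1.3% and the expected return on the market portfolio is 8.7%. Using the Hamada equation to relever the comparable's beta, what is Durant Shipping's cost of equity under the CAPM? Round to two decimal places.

25.89%

β_L = β_U × [1 + (1 − t)(D/E)] = 1.301 × [1 + (1 − 0.33) × 2.32]
    = 1.301 × [1 + 0.67 × 2.32] = 1.301 × 2.5544 = 3.3233
MRP = 8.7% − 1.3% = 7.40%
E(R) = R_f + β_L × MRP = 1.3% + 3.3233 × 7.4% = 25.89%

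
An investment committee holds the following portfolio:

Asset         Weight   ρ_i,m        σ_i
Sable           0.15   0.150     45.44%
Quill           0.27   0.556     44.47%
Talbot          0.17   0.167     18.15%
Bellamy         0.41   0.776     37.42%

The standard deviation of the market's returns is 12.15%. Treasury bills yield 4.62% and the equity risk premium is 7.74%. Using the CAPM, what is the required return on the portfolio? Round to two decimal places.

β_Sable = 0.150 × 45.44% / 12.15% = 0.5610
β_Quill = 0.556 × 44.47% / 12.15% = 2.0350
β_Talbot = 0.167 × 18.15% / 12.15% = 0.2495
β_Bellamy = 0.776 × 37.42% / 12.15% = 2.3900
β_P = Σ w_i β_i = 0.15×0.5610 + 0.27×2.0350 + 0.17×0.2495 + 0.41×2.3900 = 1.6559
E(R_P) = R_f + β_P × MRP = 4.62% + 1.6559 × 7.74% = 17.44%

17.44%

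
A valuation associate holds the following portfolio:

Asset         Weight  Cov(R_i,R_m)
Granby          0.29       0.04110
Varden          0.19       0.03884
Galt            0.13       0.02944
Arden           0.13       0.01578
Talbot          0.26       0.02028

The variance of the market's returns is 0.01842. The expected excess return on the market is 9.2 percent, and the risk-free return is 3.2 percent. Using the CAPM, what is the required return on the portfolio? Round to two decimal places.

β_Granby = 0.04110 / 0.01842 = 2.2313
β_Varden = 0.03884 / 0.01842 = 2.1086
β_Galt = 0.02944 / 0.01842 = 1.5983
β_Arden = 0.01578 / 0.01842 = 0.8567
β_Talbot = 0.02028 / 0.01842 = 1.1010
β_P = Σ w_i β_i = 0.29×2.2313 + 0.19×2.1086 + 0.13×1.5983 + 0.13×0.8567 + 0.26×1.1010 = 1.6531
E(R_P) = R_f + β_P × MRP = 3.2% + 1.6531 × 9.2% = 18.41%

18.41%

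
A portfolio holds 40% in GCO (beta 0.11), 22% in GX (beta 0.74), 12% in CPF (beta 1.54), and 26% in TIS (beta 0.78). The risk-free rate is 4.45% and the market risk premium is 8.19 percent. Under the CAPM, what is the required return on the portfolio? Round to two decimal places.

9.32%

β_P = Σ w_i β_i = 0.40×0.11 + 0.22×0.74 + 0.12×1.54 + 0.26×0.78 = 0.5944
E(R_P) = R_f + β_P × MRP = 4.45% + 0.5944 × 8.19% = 9.32%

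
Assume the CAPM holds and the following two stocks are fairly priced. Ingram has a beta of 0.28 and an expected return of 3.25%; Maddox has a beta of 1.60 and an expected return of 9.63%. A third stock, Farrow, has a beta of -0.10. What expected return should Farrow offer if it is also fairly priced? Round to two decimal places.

MRP (SML slope) = (9.63% − 3.25%) / (1.60 − 0.28) = 6.38% / 1.32 = 4.8333%
R_f (intercept) = 3.25% − 0.28 × 4.8333% = 1.8967%
E(R_Farrow) = R_f + β × MRP = 1.8967% + -0.10 × 4.8333% = 1.41%

1.41%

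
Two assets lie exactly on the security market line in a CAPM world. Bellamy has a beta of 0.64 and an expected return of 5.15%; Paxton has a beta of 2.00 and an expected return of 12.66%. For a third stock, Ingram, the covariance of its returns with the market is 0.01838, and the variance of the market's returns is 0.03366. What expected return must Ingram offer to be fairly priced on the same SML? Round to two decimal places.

4.63%

MRP = (12.66% − 5.15%) / (2.00 − 0.64) = 5.5221%
R_f = 5.15% − 0.64 × 5.5221% = 1.6159%
β_Ingram = Cov / Var(R_m) = 0.01838 / 0.03366 = 0.5460
E(R_Ingram) = R_f + β × MRP = 1.6159% + 0.5460 × 5.5221% = 4.63%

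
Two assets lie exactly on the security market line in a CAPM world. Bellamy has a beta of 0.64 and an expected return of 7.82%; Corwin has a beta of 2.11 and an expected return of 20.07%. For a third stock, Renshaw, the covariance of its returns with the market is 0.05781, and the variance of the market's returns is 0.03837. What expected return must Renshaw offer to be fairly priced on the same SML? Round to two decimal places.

15.04%

MRP = (20.07% − 7.82%) / (2.11 − 0.64) = 8.3333%
R_f = 7.82% − 0.64 × 8.3333% = 2.4867%
β_Renshaw = Cov / Var(R_m) = 0.05781 / 0.03837 = 1.5066
E(R_Renshaw) = R_f + β × MRP = 2.4867% + 1.5066 × 8.3333% = 15.04%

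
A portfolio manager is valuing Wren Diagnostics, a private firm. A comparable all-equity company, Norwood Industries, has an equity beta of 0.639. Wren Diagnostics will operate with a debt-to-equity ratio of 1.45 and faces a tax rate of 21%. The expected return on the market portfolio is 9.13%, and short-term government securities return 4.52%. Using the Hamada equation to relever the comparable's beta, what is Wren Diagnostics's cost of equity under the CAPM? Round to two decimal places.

10.84%

β_L = β_U × [1 + (1 − t)(D/E)] = 0.639 × [1 + (1 − 0.21) × 1.45]
    = 0.639 × [1 + 0.79 × 1.45] = 0.639 × 2.1455 = 1.3710
MRP = 9.13% − 4.52% = 4.61%
E(R) = R_f + β_L × MRP = 4.52% + 1.3710 × 4.61% = 10.84%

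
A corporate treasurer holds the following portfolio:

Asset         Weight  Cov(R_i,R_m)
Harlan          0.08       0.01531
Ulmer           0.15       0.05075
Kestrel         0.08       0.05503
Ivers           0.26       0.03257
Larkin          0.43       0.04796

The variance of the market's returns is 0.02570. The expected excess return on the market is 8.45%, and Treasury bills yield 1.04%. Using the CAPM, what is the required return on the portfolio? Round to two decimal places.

β_Harlan = 0.01531 / 0.02570 = 0.5957
β_Ulmer = 0.05075 / 0.02570 = 1.9747
β_Kestrel = 0.05503 / 0.02570 = 2.1412
β_Ivers = 0.03257 / 0.02570 = 1.2673
β_Larkin = 0.04796 / 0.02570 = 1.8661
β_P = Σ w_i β_i = 0.08×0.5957 + 0.15×1.9747 + 0.08×2.1412 + 0.26×1.2673 + 0.43×1.8661 = 1.6471
E(R_P) = R_f + β_P × MRP = 1.04% + 1.6471 × 8.45% = 14.96%

14.96%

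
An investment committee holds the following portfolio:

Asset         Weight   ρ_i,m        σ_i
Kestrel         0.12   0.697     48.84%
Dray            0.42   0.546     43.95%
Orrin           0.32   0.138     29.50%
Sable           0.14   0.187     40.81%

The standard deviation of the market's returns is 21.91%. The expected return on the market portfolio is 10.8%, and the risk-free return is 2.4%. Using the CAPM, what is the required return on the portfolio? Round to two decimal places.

β_Kestrel = 0.697 × 48.84% / 21.91% = 1.5537
β_Dray = 0.546 × 43.95% / 21.91% = 1.0952
β_Orrin = 0.138 × 29.50% / 21.91% = 0.1858
β_Sable = 0.187 × 40.81% / 21.91% = 0.3483
β_P = Σ w_i β_i = 0.12×1.5537 + 0.42×1.0952 + 0.32×0.1858 + 0.14×0.3483 = 0.7546
MRP = 10.8% − 2.4% = 8.40%
E(R_P) = R_f + β_P × MRP = 2.4% + 0.7546 × 8.4% = 8.74%

8.74%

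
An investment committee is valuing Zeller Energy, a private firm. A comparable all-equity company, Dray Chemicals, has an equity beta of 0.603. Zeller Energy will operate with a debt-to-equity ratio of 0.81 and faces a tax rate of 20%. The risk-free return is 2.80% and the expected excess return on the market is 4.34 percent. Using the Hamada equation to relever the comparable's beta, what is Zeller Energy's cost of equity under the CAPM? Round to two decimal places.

β_L = β_U × [1 + (1 − t)(D/E)] = 0.603 × [1 + (1 − 0.20) × 0.81]
    = 0.603 × [1 + 0.80 × 0.81] = 0.603 × 1.6480 = 0.9937
E(R) = R_f + β_L × MRP = 2.80% + 0.9937 × 4.34% = 7.11%

7.11%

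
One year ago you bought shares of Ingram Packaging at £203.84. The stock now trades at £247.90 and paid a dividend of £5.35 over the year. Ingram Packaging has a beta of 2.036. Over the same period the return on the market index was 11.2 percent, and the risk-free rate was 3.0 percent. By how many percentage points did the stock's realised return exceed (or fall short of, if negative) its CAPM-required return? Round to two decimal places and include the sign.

Realised HPR = (P1 + D1 − P0) / P0 = (247.90 + 5.35 − 203.84) / 203.84 = 49.41 / 203.84 = 24.2396%
MRP = 11.2% − 3.0% = 8.20%
CAPM required = R_f + β·MRP = 3.0% + 2.036 × 8.2% = 19.6952%
α = realised − required = 24.2396% − 19.6952% = +4.54%

+4.54%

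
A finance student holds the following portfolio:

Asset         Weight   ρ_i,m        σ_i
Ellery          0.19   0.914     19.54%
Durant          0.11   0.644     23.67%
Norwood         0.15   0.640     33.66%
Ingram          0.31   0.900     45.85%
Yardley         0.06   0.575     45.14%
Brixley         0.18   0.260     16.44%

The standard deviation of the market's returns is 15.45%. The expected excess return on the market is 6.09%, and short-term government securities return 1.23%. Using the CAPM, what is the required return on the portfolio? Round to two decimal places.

10.46%

β_Ellery = 0.914 × 19.54% / 15.45% = 1.1560
β_Durant = 0.644 × 23.67% / 15.45% = 0.9866
β_Norwood = 0.640 × 33.66% / 15.45% = 1.3943
β_Ingram = 0.900 × 45.85% / 15.45% = 2.6709
β_Yardley = 0.575 × 45.14% / 15.45% = 1.6800
β_Brixley = 0.260 × 16.44% / 15.45% = 0.2767
β_P = Σ w_i β_i = 0.19×1.1560 + 0.11×0.9866 + 0.15×1.3943 + 0.31×2.6709 + 0.06×1.6800 + 0.18×0.2767 = 1.5159
E(R_P) = R_f + β_P × MRP = 1.23% + 1.5159 × 6.09% = 10.46%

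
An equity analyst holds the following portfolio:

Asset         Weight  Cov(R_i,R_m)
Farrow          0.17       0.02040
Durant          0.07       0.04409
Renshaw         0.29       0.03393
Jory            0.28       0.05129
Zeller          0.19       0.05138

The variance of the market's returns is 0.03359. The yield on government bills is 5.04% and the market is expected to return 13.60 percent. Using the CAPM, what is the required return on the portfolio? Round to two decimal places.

β_Farrow = 0.02040 / 0.03359 = 0.6073
β_Durant = 0.04409 / 0.03359 = 1.3126
β_Renshaw = 0.03393 / 0.03359 = 1.0101
β_Jory = 0.05129 / 0.03359 = 1.5269
β_Zeller = 0.05138 / 0.03359 = 1.5296
β_P = Σ w_i β_i = 0.17×0.6073 + 0.07×1.3126 + 0.29×1.0101 + 0.28×1.5269 + 0.19×1.5296 = 1.2062
MRP = 13.60% − 5.04% = 8.56%
E(R_P) = R_f + β_P × MRP = 5.04% + 1.2062 × 8.56% = 15.37%

15.37%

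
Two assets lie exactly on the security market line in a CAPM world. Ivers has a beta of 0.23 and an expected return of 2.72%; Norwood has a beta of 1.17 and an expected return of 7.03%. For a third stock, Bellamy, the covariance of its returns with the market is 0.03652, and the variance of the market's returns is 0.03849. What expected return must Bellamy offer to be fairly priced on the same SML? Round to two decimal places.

6.02%

MRP = (7.03% − 2.72%) / (1.17 − 0.23) = 4.5851%
R_f = 2.72% − 0.23 × 4.5851% = 1.6654%
β_Bellamy = Cov / Var(R_m) = 0.03652 / 0.03849 = 0.9488
E(R_Bellamy) = R_f + β × MRP = 1.6654% + 0.9488 × 4.5851% = 6.02%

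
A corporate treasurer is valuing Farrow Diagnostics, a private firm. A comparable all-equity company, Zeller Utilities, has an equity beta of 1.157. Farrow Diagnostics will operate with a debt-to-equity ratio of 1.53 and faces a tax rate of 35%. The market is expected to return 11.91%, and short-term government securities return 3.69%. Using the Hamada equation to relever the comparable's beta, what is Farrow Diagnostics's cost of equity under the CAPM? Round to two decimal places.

β_L = β_U × [1 + (1 − t)(D/E)] = 1.157 × [1 + (1 − 0.35) × 1.53]
    = 1.157 × [1 + 0.65 × 1.53] = 1.157 × 1.9945 = 2.3076
MRP = 11.91% − 3.69% = 8.22%
E(R) = R_f + β_L × MRP = 3.69% + 2.3076 × 8.22% = 22.66%

22.66%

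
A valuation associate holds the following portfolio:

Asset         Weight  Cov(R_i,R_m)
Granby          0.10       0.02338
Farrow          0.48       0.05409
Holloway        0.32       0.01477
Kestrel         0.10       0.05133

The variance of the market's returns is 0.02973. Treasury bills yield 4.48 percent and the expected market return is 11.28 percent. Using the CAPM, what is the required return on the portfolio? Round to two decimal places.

13.21%

β_Granby = 0.02338 / 0.02973 = 0.7864
β_Farrow = 0.05409 / 0.02973 = 1.8194
β_Holloway = 0.01477 / 0.02973 = 0.4968
β_Kestrel = 0.05133 / 0.02973 = 1.7265
β_P = Σ w_i β_i = 0.10×0.7864 + 0.48×1.8194 + 0.32×0.4968 + 0.10×1.7265 = 1.2836
MRP = 11.28% − 4.48% = 6.80%
E(R_P) = R_f + β_P × MRP = 4.48% + 1.2836 × 6.80% = 13.21%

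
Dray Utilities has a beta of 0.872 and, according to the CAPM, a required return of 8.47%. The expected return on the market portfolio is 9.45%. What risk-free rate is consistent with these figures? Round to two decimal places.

E(R) = R_f + β(E(R_m) − R_f) = R_f(1 − β) + β·E(R_m)
8.47% = R_f × (1 − 0.872) + 0.872 × 9.45%
8.47% = R_f × 0.128 + 8.24040%
R_f = (8.47% − 8.24040%) / 0.128 = 1.79%

1.79%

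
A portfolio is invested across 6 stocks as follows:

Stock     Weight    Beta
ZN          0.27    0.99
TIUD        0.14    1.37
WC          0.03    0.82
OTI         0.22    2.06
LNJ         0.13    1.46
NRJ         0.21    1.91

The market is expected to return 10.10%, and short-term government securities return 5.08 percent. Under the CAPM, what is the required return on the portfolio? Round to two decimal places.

12.75%

β_P = Σ w_i β_i = 0.27×0.99 + 0.14×1.37 + 0.03×0.82 + 0.22×2.06 + 0.13×1.46 + 0.21×1.91 = 1.5278
MRP = 10.10% − 5.08% = 5.02%
E(R_P) = R_f + β_P × MRP = 5.08% + 1.5278 × 5.02% = 12.75%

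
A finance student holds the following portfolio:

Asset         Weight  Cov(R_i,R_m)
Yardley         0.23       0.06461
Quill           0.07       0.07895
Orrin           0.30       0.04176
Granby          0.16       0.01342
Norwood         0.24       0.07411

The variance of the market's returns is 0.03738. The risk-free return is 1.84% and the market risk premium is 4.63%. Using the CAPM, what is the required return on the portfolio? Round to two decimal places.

8.39%

β_Yardley = 0.06461 / 0.03738 = 1.7285
β_Quill = 0.07895 / 0.03738 = 2.1121
β_Orrin = 0.04176 / 0.03738 = 1.1172
β_Granby = 0.01342 / 0.03738 = 0.3590
β_Norwood = 0.07411 / 0.03738 = 1.9826
β_P = Σ w_i β_i = 0.23×1.7285 + 0.07×2.1121 + 0.30×1.1172 + 0.16×0.3590 + 0.24×1.9826 = 1.4138
E(R_P) = R_f + β_P × MRP = 1.84% + 1.4138 × 4.63% = 8.39%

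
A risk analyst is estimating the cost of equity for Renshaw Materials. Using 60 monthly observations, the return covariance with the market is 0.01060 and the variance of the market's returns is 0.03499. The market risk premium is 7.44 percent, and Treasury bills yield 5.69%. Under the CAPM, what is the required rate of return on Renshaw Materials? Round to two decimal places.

7.94%

β = Cov(R_i, R_m) / Var(R_m) = 0.01060 / 0.03499 = 0.3029
E(R) = R_f + β × MRP = 5.69% + 0.3029 × 7.44% = 7.94%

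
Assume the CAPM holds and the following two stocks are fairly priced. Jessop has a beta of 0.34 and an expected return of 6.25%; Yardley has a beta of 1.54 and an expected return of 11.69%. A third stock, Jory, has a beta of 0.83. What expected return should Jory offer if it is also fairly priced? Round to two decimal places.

8.47%

MRP (SML slope) = (11.69% − 6.25%) / (1.54 − 0.34) = 5.44% / 1.20 = 4.5333%
R_f (intercept) = 6.25% − 0.34 × 4.5333% = 4.7087%
E(R_Jory) = R_f + β × MRP = 4.7087% + 0.83 × 4.5333% = 8.47%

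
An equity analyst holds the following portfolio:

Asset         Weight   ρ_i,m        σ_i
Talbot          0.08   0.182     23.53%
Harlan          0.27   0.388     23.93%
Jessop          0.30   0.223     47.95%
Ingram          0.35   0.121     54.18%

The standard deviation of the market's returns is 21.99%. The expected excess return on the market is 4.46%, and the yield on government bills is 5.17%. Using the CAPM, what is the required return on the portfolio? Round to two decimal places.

6.86%

β_Talbot = 0.182 × 23.53% / 21.99% = 0.1947
β_Harlan = 0.388 × 23.93% / 21.99% = 0.4222
β_Jessop = 0.223 × 47.95% / 21.99% = 0.4863
β_Ingram = 0.121 × 54.18% / 21.99% = 0.2981
β_P = Σ w_i β_i = 0.08×0.1947 + 0.27×0.4222 + 0.30×0.4863 + 0.35×0.2981 = 0.3798
E(R_P) = R_f + β_P × MRP = 5.17% + 0.3798 × 4.46% = 6.86%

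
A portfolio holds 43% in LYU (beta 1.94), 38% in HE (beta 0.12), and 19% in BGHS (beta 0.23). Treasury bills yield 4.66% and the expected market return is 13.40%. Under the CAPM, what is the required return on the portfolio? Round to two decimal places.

12.73%

β_P = Σ w_i β_i = 0.43×1.94 + 0.38×0.12 + 0.19×0.23 = 0.9235
MRP = 13.40% − 4.66% = 8.74%
E(R_P) = R_f + β_P × MRP = 4.66% + 0.9235 × 8.74% = 12.73%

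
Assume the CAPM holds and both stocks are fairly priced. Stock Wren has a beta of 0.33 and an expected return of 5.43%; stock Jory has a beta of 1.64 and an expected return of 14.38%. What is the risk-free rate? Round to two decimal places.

3.18%

Both satisfy E(R) = R_f + β·MRP, so the slope of the SML is
MRP = (14.38% − 5.43%) / (1.64 − 0.33) = 8.95% / 1.31 = 6.8321%
R_f = E(R_Wren) − β_Wren·MRP = 5.43% − 0.33 × 6.8321% = 3.1754%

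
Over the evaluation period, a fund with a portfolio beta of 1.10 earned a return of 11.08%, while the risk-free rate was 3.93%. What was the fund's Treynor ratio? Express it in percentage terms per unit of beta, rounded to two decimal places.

Treynor = (R_P − R_f) / β_P = (11.08% − 3.93%) / 1.1000 = 7.15% / 1.1000 = 6.50%

6.50%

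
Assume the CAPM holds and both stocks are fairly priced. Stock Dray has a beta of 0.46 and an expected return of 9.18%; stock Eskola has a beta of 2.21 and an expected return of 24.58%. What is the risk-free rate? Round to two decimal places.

5.13%

Both satisfy E(R) = R_f + β·MRP, so the slope of the SML is
MRP = (24.58% − 9.18%) / (2.21 − 0.46) = 15.40% / 1.75 = 8.8000%
R_f = E(R_Dray) − β_Dray·MRP = 9.18% − 0.46 × 8.8000% = 5.1320%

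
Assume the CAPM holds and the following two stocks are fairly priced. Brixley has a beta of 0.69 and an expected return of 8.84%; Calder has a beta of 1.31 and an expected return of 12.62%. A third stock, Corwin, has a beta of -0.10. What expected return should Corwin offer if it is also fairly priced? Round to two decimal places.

4.02%

MRP (SML slope) = (12.62% − 8.84%) / (1.31 − 0.69) = 3.78% / 0.62 = 6.0968%
R_f (intercept) = 8.84% − 0.69 × 6.0968% = 4.6332%
E(R_Corwin) = R_f + β × MRP = 4.6332% + -0.10 × 6.0968% = 4.02%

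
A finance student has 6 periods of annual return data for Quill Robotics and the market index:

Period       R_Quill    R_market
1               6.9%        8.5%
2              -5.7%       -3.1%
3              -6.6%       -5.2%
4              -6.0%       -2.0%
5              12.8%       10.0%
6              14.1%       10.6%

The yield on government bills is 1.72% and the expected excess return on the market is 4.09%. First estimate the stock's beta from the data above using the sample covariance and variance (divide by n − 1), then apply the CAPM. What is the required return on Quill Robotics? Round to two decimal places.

Mean R_i = (6.9 − 5.7 − 6.6 − 6.0 + 12.8 + 14.1) / 6 = 2.5833%
Mean R_m = (8.5 − 3.1 − 5.2 − 2.0 + 10.0 + 10.6) / 6 = 3.1333%
Σ(R_i − R̄_i)(R_m − R̄_m) = 351.5333  ⇒  Cov = 351.5333 / 5 = 70.3067
Σ(R_m − R̄_m)² = 266.3533  ⇒  Var(R_m) = 266.3533 / 5 = 53.2707
β = Cov / Var(R_m) = 70.3067 / 53.2707 = 1.3198
E(R) = R_f + β × MRP = 1.72% + 1.3198 × 4.09% = 7.12%

7.12%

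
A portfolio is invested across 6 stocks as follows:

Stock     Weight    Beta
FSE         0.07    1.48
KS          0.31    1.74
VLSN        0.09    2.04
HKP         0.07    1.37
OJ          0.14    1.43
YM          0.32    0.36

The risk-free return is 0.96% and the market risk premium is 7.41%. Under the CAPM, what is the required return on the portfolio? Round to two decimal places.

10.13%

β_P = Σ w_i β_i = 0.07×1.48 + 0.31×1.74 + 0.09×2.04 + 0.07×1.37 + 0.14×1.43 + 0.32×0.36 = 1.2379
E(R_P) = R_f + β_P × MRP = 0.96% + 1.2379 × 7.41% = 10.13%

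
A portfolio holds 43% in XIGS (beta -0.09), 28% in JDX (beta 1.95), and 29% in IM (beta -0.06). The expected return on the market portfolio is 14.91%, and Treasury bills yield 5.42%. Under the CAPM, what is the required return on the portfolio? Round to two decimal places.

10.07%

β_P = Σ w_i β_i = 0.43×-0.09 + 0.28×1.95 + 0.29×-0.06 = 0.4899
MRP = 14.91% − 5.42% = 9.49%
E(R_P) = R_f + β_P × MRP = 5.42% + 0.4899 × 9.49% = 10.07%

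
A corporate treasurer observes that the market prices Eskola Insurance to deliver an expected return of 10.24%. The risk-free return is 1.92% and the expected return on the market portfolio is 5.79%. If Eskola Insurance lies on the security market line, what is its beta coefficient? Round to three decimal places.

2.150

MRP = 5.79% − 1.92% = 3.87%
β = (E(R) − R_f) / MRP = (10.24% − 1.92%) / 3.87% = 8.32% / 3.87% = 2.150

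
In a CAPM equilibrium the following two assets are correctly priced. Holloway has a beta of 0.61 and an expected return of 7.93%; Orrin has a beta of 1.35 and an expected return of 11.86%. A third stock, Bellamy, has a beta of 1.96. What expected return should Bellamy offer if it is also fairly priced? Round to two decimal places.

MRP (SML slope) = (11.86% − 7.93%) / (1.35 − 0.61) = 3.93% / 0.74 = 5.3108%
R_f (intercept) = 7.93% − 0.61 × 5.3108% = 4.6904%
E(R_Bellamy) = R_f + β × MRP = 4.6904% + 1.96 × 5.3108% = 15.10%

15.10%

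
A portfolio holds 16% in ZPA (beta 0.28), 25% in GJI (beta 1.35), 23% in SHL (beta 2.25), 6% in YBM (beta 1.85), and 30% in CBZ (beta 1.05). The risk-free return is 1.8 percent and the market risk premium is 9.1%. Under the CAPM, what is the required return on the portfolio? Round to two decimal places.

β_P = Σ w_i β_i = 0.16×0.28 + 0.25×1.35 + 0.23×2.25 + 0.06×1.85 + 0.30×1.05 = 1.3258
E(R_P) = R_f + β_P × MRP = 1.8% + 1.3258 × 9.1% = 13.86%

13.86%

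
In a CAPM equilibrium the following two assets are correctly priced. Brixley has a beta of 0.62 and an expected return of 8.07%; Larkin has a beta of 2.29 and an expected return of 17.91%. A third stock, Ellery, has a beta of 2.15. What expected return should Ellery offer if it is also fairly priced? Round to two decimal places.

MRP (SML slope) = (17.91% − 8.07%) / (2.29 − 0.62) = 9.84% / 1.67 = 5.8922%
R_f (intercept) = 8.07% − 0.62 × 5.8922% = 4.4168%
E(R_Ellery) = R_f + β × MRP = 4.4168% + 2.15 × 5.8922% = 17.09%

17.09%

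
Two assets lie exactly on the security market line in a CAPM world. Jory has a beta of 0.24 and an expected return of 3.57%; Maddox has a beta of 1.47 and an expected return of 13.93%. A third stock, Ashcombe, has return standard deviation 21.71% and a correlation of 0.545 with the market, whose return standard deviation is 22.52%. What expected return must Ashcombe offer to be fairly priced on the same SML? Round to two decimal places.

MRP = (13.93% − 3.57%) / (1.47 − 0.24) = 8.4228%
R_f = 3.57% − 0.24 × 8.4228% = 1.5485%
β_Ashcombe = ρ·σ_i/σ_m = 0.545 × 21.71 / 22.52 = 0.5254
E(R_Ashcombe) = R_f + β × MRP = 1.5485% + 0.5254 × 8.4228% = 5.97%

5.97%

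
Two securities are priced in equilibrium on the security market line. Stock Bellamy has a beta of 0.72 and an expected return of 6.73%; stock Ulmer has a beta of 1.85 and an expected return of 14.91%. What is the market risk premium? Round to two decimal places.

7.24%

Both satisfy E(R) = R_f + β·MRP, so the slope of the SML is
MRP = (14.91% − 6.73%) / (1.85 − 0.72) = 8.18% / 1.13 = 7.2389%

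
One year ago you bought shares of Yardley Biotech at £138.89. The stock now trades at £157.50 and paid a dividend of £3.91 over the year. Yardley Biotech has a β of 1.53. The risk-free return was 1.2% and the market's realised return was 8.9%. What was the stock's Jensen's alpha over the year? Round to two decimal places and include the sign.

+3.23%

Realised HPR = (P1 + D1 − P0) / P0 = (157.50 + 3.91 − 138.89) / 138.89 = 22.52 / 138.89 = 16.2143%
MRP = 8.9% − 1.2% = 7.70%
CAPM required = R_f + β·MRP = 1.2% + 1.53 × 7.7% = 12.9810%
α = realised − required = 16.2143% − 12.9810% = +3.23%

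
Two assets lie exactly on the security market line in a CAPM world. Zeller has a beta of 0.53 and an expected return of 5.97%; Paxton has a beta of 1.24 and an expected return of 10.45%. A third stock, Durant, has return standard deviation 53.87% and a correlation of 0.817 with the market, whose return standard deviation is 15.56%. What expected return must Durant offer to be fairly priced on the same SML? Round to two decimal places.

MRP = (10.45% − 5.97%) / (1.24 − 0.53) = 6.3099%
R_f = 5.97% − 0.53 × 6.3099% = 2.6258%
β_Durant = ρ·σ_i/σ_m = 0.817 × 53.87 / 15.56 = 2.8285
E(R_Durant) = R_f + β × MRP = 2.6258% + 2.8285 × 6.3099% = 20.47%

20.47%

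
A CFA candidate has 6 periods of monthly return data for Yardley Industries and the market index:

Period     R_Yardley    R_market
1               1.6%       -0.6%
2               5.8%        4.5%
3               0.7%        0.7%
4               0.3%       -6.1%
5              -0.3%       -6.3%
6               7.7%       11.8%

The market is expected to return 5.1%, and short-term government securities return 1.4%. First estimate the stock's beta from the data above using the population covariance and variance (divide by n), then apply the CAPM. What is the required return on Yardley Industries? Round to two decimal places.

3.07%

Mean R_i = (1.6 + 5.8 + 0.7 + 0.3 − 0.3 + 7.7) / 6 = 2.6333%
Mean R_m = (-0.6 + 4.5 + 0.7 − 6.1 − 6.3 + 11.8) / 6 = 0.6667%
Σ(R_i − R̄_i)(R_m − R̄_m) = 106.0167  ⇒  Cov = 106.0167 / 6 = 17.6695
Σ(R_m − R̄_m)² = 234.5733  ⇒  Var(R_m) = 234.5733 / 6 = 39.0956
β = Cov / Var(R_m) = 17.6695 / 39.0956 = 0.4520
MRP = 5.1% − 1.4% = 3.70%
E(R) = R_f + β × MRP = 1.4% + 0.4520 × 3.7% = 3.07%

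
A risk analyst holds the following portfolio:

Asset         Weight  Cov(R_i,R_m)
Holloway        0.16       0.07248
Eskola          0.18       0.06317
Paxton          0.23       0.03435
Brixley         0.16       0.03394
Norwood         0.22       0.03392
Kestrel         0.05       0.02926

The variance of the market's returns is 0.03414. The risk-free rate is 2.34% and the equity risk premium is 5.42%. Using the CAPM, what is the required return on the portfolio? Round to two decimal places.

β_Holloway = 0.07248 / 0.03414 = 2.1230
β_Eskola = 0.06317 / 0.03414 = 1.8503
β_Paxton = 0.03435 / 0.03414 = 1.0062
β_Brixley = 0.03394 / 0.03414 = 0.9941
β_Norwood = 0.03392 / 0.03414 = 0.9936
β_Kestrel = 0.02926 / 0.03414 = 0.8571
β_P = Σ w_i β_i = 0.16×2.1230 + 0.18×1.8503 + 0.23×1.0062 + 0.16×0.9941 + 0.22×0.9936 + 0.05×0.8571 = 1.3247
E(R_P) = R_f + β_P × MRP = 2.34% + 1.3247 × 5.42% = 9.52%

9.52%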